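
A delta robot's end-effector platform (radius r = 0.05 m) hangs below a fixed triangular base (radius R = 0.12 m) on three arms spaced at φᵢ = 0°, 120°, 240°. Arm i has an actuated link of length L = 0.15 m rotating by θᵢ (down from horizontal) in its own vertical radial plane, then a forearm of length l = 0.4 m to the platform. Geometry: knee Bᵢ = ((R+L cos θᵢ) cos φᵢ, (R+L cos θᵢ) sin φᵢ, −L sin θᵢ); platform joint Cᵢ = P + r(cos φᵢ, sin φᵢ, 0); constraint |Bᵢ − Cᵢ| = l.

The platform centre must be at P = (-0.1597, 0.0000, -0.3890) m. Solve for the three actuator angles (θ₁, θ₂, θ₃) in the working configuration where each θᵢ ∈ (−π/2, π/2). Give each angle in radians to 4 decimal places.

θ₁ = 1.0470, θ₂ = 0.2617, θ₃ = 0.2617

φ1=0.0° → target in arm frame (-0.1597, 0.0000)
  A cos θ + B sin θ = C:  0.2297·cos θ + -0.3890·sin θ = -0.2219
  √(A²+B²)=0.4518;  θ1 = -1.0374+2.0844 ≈ 1.0470
rotate P by −φ2: (0.0798, 0.1383, -0.3890)
  A cos θ + B sin θ = C:  -0.0098·cos θ + -0.3890·sin θ = -0.1102
  √(A²+B²)=0.3891;  θ2 = -1.5961+1.8578 ≈ 0.2617
φ3=240.0° → target in arm frame (0.0799, -0.1383)
  A cos θ + B sin θ = C:  -0.0099·cos θ + -0.3890·sin θ = -0.1102
  √(A²+B²)=0.3891;  θ3 = -1.5961+1.8578 ≈ 0.2617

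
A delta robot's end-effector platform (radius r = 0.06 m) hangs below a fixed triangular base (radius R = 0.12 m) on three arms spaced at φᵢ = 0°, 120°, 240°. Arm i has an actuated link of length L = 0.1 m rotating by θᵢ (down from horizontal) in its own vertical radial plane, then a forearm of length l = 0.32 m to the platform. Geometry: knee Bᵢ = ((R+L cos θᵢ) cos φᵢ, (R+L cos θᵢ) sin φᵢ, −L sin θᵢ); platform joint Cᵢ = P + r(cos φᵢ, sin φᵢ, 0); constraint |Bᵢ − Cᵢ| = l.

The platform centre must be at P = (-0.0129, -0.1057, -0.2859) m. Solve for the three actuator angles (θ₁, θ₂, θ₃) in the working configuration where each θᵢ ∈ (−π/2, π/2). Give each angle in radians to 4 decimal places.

θ₁ = 0.3486, θ₂ = 0.6975, θ₃ = -0.2622

rotate P by −φ1: (-0.0129, -0.1057, -0.2859)
  e−x'=0.0729;  (l²−L²−(e−x')²−y'²−z²)/2L = -0.0291
  √(A²+B²)=0.2950;  θ1 = -1.3211+1.6697 ≈ 0.3486
rotate P by −φ2: (-0.0851, 0.0640, -0.2859)
  e−x'=0.1451;  (l²−L²−(e−x')²−y'²−z²)/2L = -0.0724
  θ2 = atan2(B,A) + arccos(C/0.3206) = 0.6975
arm 3 (φ=240.0°): x'=0.0980, y'=0.0417
  e−x'=-0.0380;  (l²−L²−(e−x')²−y'²−z²)/2L = 0.0374
  γ=atan2(-0.2859,-0.0380)=-1.7029;  ψ=arccos(0.1297)=1.4407;  θ3=γ+ψ≈-0.2622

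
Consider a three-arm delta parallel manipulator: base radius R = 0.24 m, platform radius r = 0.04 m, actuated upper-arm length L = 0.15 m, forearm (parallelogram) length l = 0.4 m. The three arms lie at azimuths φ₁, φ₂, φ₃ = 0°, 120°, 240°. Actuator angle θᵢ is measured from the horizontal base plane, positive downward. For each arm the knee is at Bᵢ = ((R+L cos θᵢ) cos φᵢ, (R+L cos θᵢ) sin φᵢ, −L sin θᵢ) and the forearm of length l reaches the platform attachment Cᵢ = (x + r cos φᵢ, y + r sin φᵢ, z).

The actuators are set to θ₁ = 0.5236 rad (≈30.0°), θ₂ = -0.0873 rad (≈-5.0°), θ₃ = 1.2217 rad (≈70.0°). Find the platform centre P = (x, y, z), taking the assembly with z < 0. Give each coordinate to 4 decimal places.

S1 = (0.3299·cos0.0°, 0.3299·sin0.0°, -0.0750) = (0.3299, 0.0000, -0.0750)
φ2=120.0°: virtual centre (-0.1747, 0.3026, 0.0131), radius l
φ3=240.0°: virtual centre (-0.1257, -0.2176, -0.1410), radius l
eliminate P² terms by subtracting sphere 1 from 2 and 3
[-1.0092 0.6052 0.1762]·P = 0.0078;  [-0.9111 -0.4353 -0.1319]·P = -0.0314
Cramer: x(z) = 0.0158-0.0032z;  y(z) = 0.0392-0.2964z
quadratic in z: (1.0878)z²+(0.1288)z+(-0.0542)=0, √Δ=0.5022 → z ∈ {-0.2900, 0.1717}; z = -0.2900 (taking z<0)
x = 0.0167, y = 0.1252

(0.0167, 0.1252, -0.2900)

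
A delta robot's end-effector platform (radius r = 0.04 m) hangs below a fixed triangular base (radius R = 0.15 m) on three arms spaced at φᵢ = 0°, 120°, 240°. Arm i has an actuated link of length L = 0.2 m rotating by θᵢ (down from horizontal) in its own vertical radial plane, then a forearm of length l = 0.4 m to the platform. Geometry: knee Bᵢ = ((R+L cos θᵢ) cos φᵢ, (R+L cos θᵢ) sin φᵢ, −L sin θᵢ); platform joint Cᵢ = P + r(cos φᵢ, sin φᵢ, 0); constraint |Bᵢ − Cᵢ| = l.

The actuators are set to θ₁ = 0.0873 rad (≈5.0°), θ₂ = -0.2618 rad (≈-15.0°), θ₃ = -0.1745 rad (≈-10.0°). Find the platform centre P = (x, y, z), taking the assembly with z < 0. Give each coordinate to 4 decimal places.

arm 1 at φ=0.0°: ρ1 = 0.3092;  S1 = (0.3092, 0.0000, -0.0174)
arm 2 at φ=120.0°: ρ2 = 0.3032;  S2 = (-0.1516, 0.2626, 0.0518)
S3 = (0.3070·cos240.0°, 0.3070·sin240.0°, 0.0347) = (-0.1535, -0.2658, 0.0347)
|S₂|²−|S₁|² = -0.0013;  |S₃|²−|S₁|² = -0.0005
plane₁₂: -0.9217x+0.5251y+0.1384z = -0.0013
Cramer: x(z) = 0.0010+0.1315z;  y(z) = -0.0008-0.0327z
sphere 1 gives Az²+Bz+C=0 with A=1.0184, B=-0.0462, C=-0.0647;  B²−4AC=0.2656;  roots -0.2304, 0.2757;  negative root z = -0.2304
x = -0.0293, y = 0.0067

(-0.0293, 0.0067, -0.2304)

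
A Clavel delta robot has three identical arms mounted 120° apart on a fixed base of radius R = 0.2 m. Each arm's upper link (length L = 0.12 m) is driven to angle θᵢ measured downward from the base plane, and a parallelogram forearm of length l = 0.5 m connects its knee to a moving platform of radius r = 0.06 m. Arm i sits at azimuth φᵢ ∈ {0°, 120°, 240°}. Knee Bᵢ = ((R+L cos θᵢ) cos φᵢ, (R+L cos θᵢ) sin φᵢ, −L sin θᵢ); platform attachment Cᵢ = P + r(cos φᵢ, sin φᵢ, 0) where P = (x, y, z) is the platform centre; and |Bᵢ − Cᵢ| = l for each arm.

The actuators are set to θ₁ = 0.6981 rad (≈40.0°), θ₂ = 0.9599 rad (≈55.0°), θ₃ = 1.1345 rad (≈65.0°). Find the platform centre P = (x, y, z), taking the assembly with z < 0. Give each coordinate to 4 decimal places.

arm 1 at φ=0.0°: (R−r)+L cos θ1 = 0.2319;  centre 1 = (0.2319, 0.0000, -0.0771)
centre 2 = (0.2088·cos120.0°, 0.2088·sin120.0°, -0.0983) = (-0.1044, 0.1809, -0.0983)
φ3=240.0°: virtual centre (-0.0954, -0.1652, -0.1088), radius l
eliminate P² terms by subtracting sphere 1 from 2 and 3
plane₁₂: -0.6727x+0.3617y+-0.0423z = -0.0065
Cramer: x(z) = 0.0137-0.0803z;  y(z) = 0.0077-0.0323z
quadratic in z: (1.0075)z²+(0.1888)z+(-0.1964)=0, √Δ=0.9094 → z ∈ {-0.5450, 0.3576}; z = -0.5450 (taking z<0)
x = 0.0575, y = 0.0253

(0.0575, 0.0253, -0.5450)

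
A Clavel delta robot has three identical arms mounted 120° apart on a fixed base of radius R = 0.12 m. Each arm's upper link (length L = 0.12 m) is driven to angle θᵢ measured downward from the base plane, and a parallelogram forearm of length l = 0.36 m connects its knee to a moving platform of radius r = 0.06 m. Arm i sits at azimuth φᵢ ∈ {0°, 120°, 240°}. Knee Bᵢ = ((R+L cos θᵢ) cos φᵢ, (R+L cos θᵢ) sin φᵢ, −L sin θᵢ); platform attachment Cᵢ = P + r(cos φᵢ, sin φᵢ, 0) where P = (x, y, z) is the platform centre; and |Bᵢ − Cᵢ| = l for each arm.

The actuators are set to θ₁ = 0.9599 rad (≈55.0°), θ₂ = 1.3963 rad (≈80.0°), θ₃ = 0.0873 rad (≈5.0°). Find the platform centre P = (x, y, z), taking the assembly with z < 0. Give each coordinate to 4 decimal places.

(-0.0209, -0.1944, -0.3617)

arm 1 at φ=0.0°: (R−r)+L cos θ1 = 0.1288;  O1 = (0.1288, 0.0000, -0.0983)
φ2=120.0°: virtual centre (-0.0404, 0.0700, -0.1182), radius l
φ3=240.0°: virtual centre (-0.0898, -0.1555, -0.0105), radius l
eliminate P² terms by subtracting sphere 1 from 2 and 3
[-0.3385 0.1400 -0.0398]·P = -0.0058;  [-0.4372 -0.3110 0.1757]·P = 0.0061
det = 0.1665;  x = 0.0056+0.0735z,  y = -0.0275+0.4616z
into |P−O₁|² = l²: 1.2185z² + 0.1531z + -0.1040 = 0;  Δ = 0.5304;  z = -0.3617 or 0.2360 → z<0 root = -0.3617
x = -0.0209, y = -0.1944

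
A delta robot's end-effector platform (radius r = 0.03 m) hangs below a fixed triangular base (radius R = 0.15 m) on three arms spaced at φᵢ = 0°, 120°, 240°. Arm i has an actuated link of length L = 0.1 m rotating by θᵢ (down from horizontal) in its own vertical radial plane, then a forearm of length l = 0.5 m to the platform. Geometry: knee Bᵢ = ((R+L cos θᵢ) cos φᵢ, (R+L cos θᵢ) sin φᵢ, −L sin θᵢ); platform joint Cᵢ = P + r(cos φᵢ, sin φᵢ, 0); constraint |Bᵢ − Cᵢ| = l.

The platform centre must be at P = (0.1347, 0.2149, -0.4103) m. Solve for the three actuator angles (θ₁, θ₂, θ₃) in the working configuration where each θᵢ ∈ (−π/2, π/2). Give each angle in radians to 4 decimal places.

arm 1 (φ=0.0°): x'=0.1347, y'=0.2149
  A=-0.0147, B=-0.4103, C=(l²−L²−A²−y'²−z²)/(2L)=0.1263
  √(A²+B²)=0.4106;  θ1 = -1.6066+1.2582 ≈ -0.3485
φ2=120.0° → target in arm frame (0.1188, -0.2241)
  A cos θ + B sin θ = C:  0.0012·cos θ + -0.4103·sin θ = 0.1071
  γ=atan2(-0.4103,0.0012)=-1.5678;  ψ=arccos(0.2611)=1.3066;  θ2=γ+ψ≈-0.2612
rotate P by −φ3: (-0.2535, 0.0092, -0.4103)
  A=0.3735, B=-0.4103, C=(l²−L²−A²−y'²−z²)/(2L)=-0.3395
  θ3 = atan2(B,A) + arccos(C/0.5548) = 1.3969

θ₁ = -0.3485, θ₂ = -0.2612, θ₃ = 1.3969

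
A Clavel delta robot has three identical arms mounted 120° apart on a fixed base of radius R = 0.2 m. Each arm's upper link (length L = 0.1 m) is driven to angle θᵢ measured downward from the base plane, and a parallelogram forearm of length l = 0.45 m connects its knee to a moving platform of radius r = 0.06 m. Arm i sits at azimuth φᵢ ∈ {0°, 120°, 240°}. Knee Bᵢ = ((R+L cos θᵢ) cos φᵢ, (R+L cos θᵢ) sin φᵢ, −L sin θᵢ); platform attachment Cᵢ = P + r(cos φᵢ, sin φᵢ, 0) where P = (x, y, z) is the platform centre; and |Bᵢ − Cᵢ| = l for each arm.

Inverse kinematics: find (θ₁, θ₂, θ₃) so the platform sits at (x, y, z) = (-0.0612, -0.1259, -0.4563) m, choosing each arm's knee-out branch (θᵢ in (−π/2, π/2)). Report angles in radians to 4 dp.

θ₁ = 1.2224, θ₂ = 1.3094, θ₃ = 0.1749

rotate P by −φ1: (-0.0612, -0.1259, -0.4563)
  A cos θ + B sin θ = C:  0.2012·cos θ + -0.4563·sin θ = -0.3602
  θ1 = atan2(B,A) + arccos(C/0.4987) = 1.2224
φ2=120.0° → target in arm frame (-0.0784, 0.1160)
  e−x'=0.2184;  (l²−L²−(e−x')²−y'²−z²)/2L = -0.3843
  √(A²+B²)=0.5059;  θ2 = -1.1243+2.4337 ≈ 1.3094
arm 3 (φ=240.0°): x'=0.1396, y'=0.0099
  A=0.0004, B=-0.4563, C=(l²−L²−A²−y'²−z²)/(2L)=-0.0790
  √(A²+B²)=0.4563;  θ3 = -1.5700+1.7449 ≈ 0.1749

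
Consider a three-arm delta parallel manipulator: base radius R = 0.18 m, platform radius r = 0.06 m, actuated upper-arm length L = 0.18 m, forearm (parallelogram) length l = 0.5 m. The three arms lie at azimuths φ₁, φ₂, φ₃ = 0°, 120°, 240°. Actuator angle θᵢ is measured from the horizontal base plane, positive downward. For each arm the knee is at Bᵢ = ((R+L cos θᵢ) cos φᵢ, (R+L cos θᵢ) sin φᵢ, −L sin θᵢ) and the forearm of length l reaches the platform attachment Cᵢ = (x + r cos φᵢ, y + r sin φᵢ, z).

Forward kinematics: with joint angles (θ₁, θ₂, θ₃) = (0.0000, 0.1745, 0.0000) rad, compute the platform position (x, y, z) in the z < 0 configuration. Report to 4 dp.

(0.0147, -0.0254, -0.4098)

O1 = (0.3000·cos0.0°, 0.3000·sin0.0°, 0.0000) = (0.3000, 0.0000, 0.0000)
O2 = (0.2973·cos120.0°, 0.2973·sin120.0°, -0.0313) = (-0.1486, 0.2574, -0.0313)
arm 3 at φ=240.0°: (R−r)+L cos θ3 = 0.3000;  O3 = (-0.1500, -0.2598, 0.0000)
eliminate P² terms by subtracting sphere 1 from 2 and 3
plane₁₂: -0.8973x+0.5149y+-0.0625z = -0.0007
Cramer: x(z) = 0.0004-0.0349z;  y(z) = -0.0006+0.0605z
sphere 1 gives Az²+Bz+C=0 with A=1.0049, B=0.0209, C=-0.1602;  B²−4AC=0.6444;  roots -0.4098, 0.3891;  negative root z = -0.4098
x = 0.0147, y = -0.0254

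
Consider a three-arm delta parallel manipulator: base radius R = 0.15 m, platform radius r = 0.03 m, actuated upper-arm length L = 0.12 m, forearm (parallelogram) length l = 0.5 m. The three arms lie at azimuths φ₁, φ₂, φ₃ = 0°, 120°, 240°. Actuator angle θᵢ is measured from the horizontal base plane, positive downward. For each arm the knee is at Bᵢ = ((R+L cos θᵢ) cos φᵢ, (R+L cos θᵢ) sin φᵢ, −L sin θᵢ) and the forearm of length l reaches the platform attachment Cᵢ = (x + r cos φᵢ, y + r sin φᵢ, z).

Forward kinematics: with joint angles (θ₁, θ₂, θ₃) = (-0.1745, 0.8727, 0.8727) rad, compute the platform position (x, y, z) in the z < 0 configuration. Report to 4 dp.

(0.1737, 0.0000, -0.4750)

arm 1 at φ=0.0°: e+L cos θ1 = 0.2382;  O1 = (0.2382, 0.0000, 0.0208)
φ2=120.0°: virtual centre (-0.0986, 0.1707, -0.0919), radius l
O3 = (0.1971·cos240.0°, 0.1971·sin240.0°, -0.0919) = (-0.0986, -0.1707, -0.0919)
subtract pairs → two planes through P
plane₁₂: -0.6735x+0.3414y+-0.2255z = -0.0099
Cramer: x(z) = 0.0146-0.3349z;  y(z) = 0.0000+0.0000z
sphere 1 gives Az²+Bz+C=0 with A=1.1121, B=0.1080, C=-0.1996;  B²−4AC=0.8996;  roots -0.4750, 0.3778;  negative root z = -0.4750
x = 0.1737, y = 0.0000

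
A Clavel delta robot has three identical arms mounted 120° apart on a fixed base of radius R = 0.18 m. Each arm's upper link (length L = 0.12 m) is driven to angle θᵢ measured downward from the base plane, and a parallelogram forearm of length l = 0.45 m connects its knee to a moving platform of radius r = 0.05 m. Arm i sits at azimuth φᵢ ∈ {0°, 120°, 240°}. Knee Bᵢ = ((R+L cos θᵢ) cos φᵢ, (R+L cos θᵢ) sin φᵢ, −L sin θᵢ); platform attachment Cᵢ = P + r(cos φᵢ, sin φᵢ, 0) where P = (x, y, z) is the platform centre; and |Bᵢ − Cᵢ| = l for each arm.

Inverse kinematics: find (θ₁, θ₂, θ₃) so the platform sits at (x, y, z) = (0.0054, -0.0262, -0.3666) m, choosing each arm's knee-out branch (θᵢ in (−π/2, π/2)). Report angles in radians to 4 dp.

arm 1 (φ=0.0°): x'=0.0054, y'=-0.0262
  A cos θ + B sin θ = C:  0.1246·cos θ + -0.3666·sin θ = 0.1562
  θ1 = atan2(B,A) + arccos(C/0.3872) = -0.0877
φ2=120.0° → target in arm frame (-0.0254, 0.0084)
  e−x'=0.1554;  (l²−L²−(e−x')²−y'²−z²)/2L = 0.1229
  θ2 = atan2(B,A) + arccos(C/0.3982) = 0.0872
rotate P by −φ3: (0.0200, 0.0178, -0.3666)
  A cos θ + B sin θ = C:  0.1100·cos θ + -0.3666·sin θ = 0.1720
  √(A²+B²)=0.3828;  θ3 = -1.2793+1.1047 ≈ -0.1746

θ₁ = -0.0877, θ₂ = 0.0872, θ₃ = -0.1746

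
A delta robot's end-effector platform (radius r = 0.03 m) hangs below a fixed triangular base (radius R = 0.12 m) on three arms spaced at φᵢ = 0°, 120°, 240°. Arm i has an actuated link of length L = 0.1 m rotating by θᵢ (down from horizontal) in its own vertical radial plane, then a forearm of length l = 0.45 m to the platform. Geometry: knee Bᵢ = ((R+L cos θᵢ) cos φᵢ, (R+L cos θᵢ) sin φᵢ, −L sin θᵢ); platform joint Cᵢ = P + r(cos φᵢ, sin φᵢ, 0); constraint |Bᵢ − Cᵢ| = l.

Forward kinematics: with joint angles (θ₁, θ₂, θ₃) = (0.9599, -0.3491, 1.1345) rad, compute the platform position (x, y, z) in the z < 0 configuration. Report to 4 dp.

(-0.0829, 0.1979, -0.4140)

φ1=0.0°: virtual centre (0.1474, 0.0000, -0.0819), radius l
arm 2 at φ=120.0°: (R−r)+L cos θ2 = 0.1840;  O2 = (-0.0920, 0.1593, 0.0342)
φ3=240.0°: virtual centre (-0.0661, -0.1145, -0.0906), radius l
subtract pairs → two planes through P
[-0.4787 0.3186 0.2322]·P = 0.0066;  [-0.4270 -0.2291 -0.0174]·P = -0.0027
det = 0.2457;  x = -0.0026+0.1939z,  y = 0.0167+-0.4375z
sphere 1 gives Az²+Bz+C=0 with A=1.2290, B=0.0910, C=-0.1730;  B²−4AC=0.8589;  roots -0.4140, 0.3400;  negative root z = -0.4140
x = -0.0829, y = 0.1979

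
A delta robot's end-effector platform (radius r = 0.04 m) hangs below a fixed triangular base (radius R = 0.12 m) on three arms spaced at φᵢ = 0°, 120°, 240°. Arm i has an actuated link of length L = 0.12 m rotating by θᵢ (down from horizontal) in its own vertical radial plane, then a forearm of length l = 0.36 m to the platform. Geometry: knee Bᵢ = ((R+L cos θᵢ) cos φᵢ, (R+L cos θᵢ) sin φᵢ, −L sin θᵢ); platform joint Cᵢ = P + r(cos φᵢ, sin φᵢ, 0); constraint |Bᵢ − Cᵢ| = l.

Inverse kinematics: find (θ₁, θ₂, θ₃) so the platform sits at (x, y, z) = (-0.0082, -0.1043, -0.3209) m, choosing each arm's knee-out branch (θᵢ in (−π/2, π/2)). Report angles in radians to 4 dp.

θ₁ = 0.3489, θ₂ = 0.6978, θ₃ = -0.1748

φ1=0.0° → target in arm frame (-0.0082, -0.1043)
  A=0.0882, B=-0.3209, C=(l²−L²−A²−y'²−z²)/(2L)=-0.0268
  θ1 = atan2(B,A) + arccos(C/0.3328) = 0.3489
arm 2 (φ=120.0°): x'=-0.0862, y'=0.0593
  A cos θ + B sin θ = C:  0.1662·cos θ + -0.3209·sin θ = -0.0788
  θ2 = atan2(B,A) + arccos(C/0.3614) = 0.6978
φ3=240.0° → target in arm frame (0.0944, 0.0450)
  e−x'=-0.0144;  (l²−L²−(e−x')²−y'²−z²)/2L = 0.0416
  √(A²+B²)=0.3212;  θ3 = -1.6157+1.4409 ≈ -0.1748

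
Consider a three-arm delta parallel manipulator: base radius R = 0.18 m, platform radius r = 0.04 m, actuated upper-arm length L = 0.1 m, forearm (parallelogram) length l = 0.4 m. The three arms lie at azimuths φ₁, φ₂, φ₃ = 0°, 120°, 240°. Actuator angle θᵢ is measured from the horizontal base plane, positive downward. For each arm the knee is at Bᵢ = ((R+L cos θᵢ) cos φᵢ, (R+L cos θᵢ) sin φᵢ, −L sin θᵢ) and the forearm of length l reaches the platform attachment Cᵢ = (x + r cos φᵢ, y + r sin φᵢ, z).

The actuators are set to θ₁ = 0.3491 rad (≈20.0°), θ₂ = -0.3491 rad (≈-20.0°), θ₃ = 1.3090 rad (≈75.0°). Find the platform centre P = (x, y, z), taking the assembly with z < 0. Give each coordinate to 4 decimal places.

arm 1 at φ=0.0°: e+L cos θ1 = 0.2340;  O1 = (0.2340, 0.0000, -0.0342)
φ2=120.0°: virtual centre (-0.1170, 0.2026, 0.0342), radius l
O3 = (0.1659·cos240.0°, 0.1659·sin240.0°, -0.0966) = (-0.0829, -0.1437, -0.0966)
subtract pairs → two planes through P
linear system: -0.7019x+0.4052y = 0.0000−0.1368z; -0.6338x+-0.2873y = -0.0191−-0.1248z
Cramer: x(z) = 0.0168-0.0245z;  y(z) = 0.0292-0.3801z
quadratic in z: (1.1451)z²+(0.0569)z+(-0.1108)=0, √Δ=0.7148 → z ∈ {-0.3369, 0.2873}; z = -0.3369 (taking z<0)
x = 0.0251, y = 0.1573

(0.0251, 0.1573, -0.3369)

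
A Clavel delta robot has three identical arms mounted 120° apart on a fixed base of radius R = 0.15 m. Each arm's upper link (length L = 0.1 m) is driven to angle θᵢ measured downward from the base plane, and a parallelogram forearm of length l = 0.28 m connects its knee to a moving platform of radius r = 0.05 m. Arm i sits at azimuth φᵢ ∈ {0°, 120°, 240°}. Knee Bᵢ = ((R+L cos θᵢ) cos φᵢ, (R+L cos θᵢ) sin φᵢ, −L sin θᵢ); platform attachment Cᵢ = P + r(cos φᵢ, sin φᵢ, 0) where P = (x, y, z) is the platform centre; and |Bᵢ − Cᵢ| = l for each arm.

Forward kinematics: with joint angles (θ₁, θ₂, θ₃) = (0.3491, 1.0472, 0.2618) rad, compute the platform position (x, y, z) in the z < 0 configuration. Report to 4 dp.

(0.0321, -0.0690, -0.2520)

arm 1 at φ=0.0°: ρ1 = 0.1940;  S1 = (0.1940, 0.0000, -0.0342)
arm 2 at φ=120.0°: ρ2 = 0.1500;  S2 = (-0.0750, 0.1299, -0.0866)
S3 = (0.1966·cos240.0°, 0.1966·sin240.0°, -0.0259) = (-0.0983, -0.1703, -0.0259)
eliminate P² terms by subtracting sphere 1 from 2 and 3
plane₁₂: -0.5379x+0.2598y+-0.1048z = -0.0088
Cramer: x(z) = 0.0085-0.0936z;  y(z) = -0.0162+0.2096z
quadratic in z: (1.0527)z²+(0.0963)z+(-0.0426)=0, √Δ=0.4343 → z ∈ {-0.2520, 0.1605}; z = -0.2520 (taking z<0)
x = 0.0321, y = -0.0690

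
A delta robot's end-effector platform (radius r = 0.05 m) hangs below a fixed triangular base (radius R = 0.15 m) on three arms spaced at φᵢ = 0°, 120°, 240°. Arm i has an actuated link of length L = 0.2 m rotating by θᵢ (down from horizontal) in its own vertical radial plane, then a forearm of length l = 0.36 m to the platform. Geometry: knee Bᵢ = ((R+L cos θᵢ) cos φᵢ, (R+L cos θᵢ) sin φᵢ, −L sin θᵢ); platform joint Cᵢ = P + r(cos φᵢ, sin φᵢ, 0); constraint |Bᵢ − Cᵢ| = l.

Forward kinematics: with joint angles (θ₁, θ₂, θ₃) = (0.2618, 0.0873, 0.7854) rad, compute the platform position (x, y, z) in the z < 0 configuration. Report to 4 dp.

(0.0285, 0.0881, -0.2794)

O1 = (0.2932·cos0.0°, 0.2932·sin0.0°, -0.0518) = (0.2932, 0.0000, -0.0518)
O2 = (0.2992·cos120.0°, 0.2992·sin120.0°, -0.0174) = (-0.1496, 0.2591, -0.0174)
φ3=240.0°: virtual centre (-0.1207, -0.2091, -0.1414), radius l
|O₂|²−|O₁|² = 0.0012;  |O₃|²−|O₁|² = -0.0104
plane₁₂: -0.8856x+0.5183y+0.0687z = 0.0012
Cramer: x(z) = 0.0061-0.0804z;  y(z) = 0.0127-0.2698z
quadratic in z: (1.0792)z²+(0.1428)z+(-0.0443)=0, √Δ=0.4602 → z ∈ {-0.2794, 0.1470}; z = -0.2794 (taking z<0)
x = 0.0285, y = 0.0881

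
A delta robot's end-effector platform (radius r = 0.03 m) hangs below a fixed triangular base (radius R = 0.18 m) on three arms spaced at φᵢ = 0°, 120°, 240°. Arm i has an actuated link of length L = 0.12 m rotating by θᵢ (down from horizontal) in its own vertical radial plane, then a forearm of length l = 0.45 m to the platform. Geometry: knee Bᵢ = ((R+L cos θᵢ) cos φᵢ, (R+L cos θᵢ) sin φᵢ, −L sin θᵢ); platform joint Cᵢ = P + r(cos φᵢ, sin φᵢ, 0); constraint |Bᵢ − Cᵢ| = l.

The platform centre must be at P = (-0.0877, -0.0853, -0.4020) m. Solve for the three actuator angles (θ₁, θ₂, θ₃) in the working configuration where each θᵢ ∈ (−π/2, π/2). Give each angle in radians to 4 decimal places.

φ1=0.0° → target in arm frame (-0.0877, -0.0853)
  A cos θ + B sin θ = C:  0.2377·cos θ + -0.4020·sin θ = -0.1553
  √(A²+B²)=0.4670;  θ1 = -1.0368+1.9099 ≈ 0.8731
arm 2 (φ=120.0°): x'=-0.0300, y'=0.1186
  A=0.1800, B=-0.4020, C=(l²−L²−A²−y'²−z²)/(2L)=-0.0832
  √(A²+B²)=0.4405;  θ2 = -1.1498+1.7609 ≈ 0.6112
φ3=240.0° → target in arm frame (0.1177, -0.0333)
  A=0.0323, B=-0.4020, C=(l²−L²−A²−y'²−z²)/(2L)=0.1014
  γ=atan2(-0.4020,0.0323)=-1.4907;  ψ=arccos(0.2515)=1.3165;  θ3=γ+ψ≈-0.1741

θ₁ = 0.8731, θ₂ = 0.6112, θ₃ = -0.1741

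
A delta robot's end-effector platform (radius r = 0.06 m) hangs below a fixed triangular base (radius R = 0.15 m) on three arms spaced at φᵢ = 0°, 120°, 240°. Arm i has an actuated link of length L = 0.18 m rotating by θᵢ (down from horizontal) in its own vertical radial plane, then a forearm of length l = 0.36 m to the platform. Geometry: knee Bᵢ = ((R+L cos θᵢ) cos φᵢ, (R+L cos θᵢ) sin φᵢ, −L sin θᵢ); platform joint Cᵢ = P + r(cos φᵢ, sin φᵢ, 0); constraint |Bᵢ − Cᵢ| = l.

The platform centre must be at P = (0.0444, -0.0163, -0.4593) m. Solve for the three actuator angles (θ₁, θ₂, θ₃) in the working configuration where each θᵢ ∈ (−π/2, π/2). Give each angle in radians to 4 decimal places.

φ1=0.0° → target in arm frame (0.0444, -0.0163)
  A cos θ + B sin θ = C:  0.0456·cos θ + -0.4593·sin θ = -0.3225
  θ1 = atan2(B,A) + arccos(C/0.4616) = 0.8726
arm 2 (φ=120.0°): x'=-0.0363, y'=-0.0303
  e−x'=0.1263;  (l²−L²−(e−x')²−y'²−z²)/2L = -0.3629
  γ=atan2(-0.4593,0.1263)=-1.3024;  ψ=arccos(-0.7618)=2.4368;  θ2=γ+ψ≈1.1344
rotate P by −φ3: (-0.0081, 0.0466, -0.4593)
  A cos θ + B sin θ = C:  0.0981·cos θ + -0.4593·sin θ = -0.3487
  √(A²+B²)=0.4697;  θ3 = -1.3604+2.4077 ≈ 1.0473

θ₁ = 0.8726, θ₂ = 1.1344, θ₃ = 1.0473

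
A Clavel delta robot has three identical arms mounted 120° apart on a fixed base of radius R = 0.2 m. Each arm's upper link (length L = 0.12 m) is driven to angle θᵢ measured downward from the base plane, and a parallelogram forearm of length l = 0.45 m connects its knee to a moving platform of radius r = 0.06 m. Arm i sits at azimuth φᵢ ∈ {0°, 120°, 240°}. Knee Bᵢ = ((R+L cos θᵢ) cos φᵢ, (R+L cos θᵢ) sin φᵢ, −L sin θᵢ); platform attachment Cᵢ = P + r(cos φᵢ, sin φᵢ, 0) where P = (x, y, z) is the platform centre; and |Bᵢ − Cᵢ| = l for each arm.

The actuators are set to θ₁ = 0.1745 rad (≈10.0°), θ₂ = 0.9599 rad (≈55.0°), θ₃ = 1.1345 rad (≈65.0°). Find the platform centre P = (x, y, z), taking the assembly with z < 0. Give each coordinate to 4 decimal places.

arm 1 at φ=0.0°: e+L cos θ1 = 0.2582;  S1 = (0.2582, 0.0000, -0.0208)
φ2=120.0°: virtual centre (-0.1044, 0.1809, -0.0983), radius l
φ3=240.0°: virtual centre (-0.0954, -0.1652, -0.1088), radius l
eliminate P² terms by subtracting sphere 1 from 2 and 3
linear system: -0.7252x+0.3617y = -0.0138−-0.1549z; -0.7071x+-0.3303y = -0.0189−-0.1758z
Cramer: x(z) = 0.0230-0.2317z;  y(z) = 0.0079-0.0363z
sphere 1 gives Az²+Bz+C=0 with A=1.0550, B=0.1501, C=-0.1467;  B²−4AC=0.6416;  roots -0.4507, 0.3085;  negative root z = -0.4507
x = 0.1275, y = 0.0243

(0.1275, 0.0243, -0.4507)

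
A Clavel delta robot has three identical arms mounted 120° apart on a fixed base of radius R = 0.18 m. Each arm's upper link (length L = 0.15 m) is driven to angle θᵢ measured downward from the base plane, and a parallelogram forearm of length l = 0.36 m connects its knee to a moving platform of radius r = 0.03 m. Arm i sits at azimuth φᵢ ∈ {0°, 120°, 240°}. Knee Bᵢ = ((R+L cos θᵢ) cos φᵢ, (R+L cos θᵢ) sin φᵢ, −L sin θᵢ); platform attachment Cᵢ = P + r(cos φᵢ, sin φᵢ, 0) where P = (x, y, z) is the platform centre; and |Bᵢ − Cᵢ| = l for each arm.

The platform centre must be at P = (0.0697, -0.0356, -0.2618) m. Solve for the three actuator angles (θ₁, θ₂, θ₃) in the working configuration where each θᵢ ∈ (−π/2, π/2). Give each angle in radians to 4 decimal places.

rotate P by −φ1: (0.0697, -0.0356, -0.2618)
  A cos θ + B sin θ = C:  0.0803·cos θ + -0.2618·sin θ = 0.1028
  √(A²+B²)=0.2738;  θ1 = -1.2732+1.1859 ≈ -0.0873
φ2=120.0° → target in arm frame (-0.0657, -0.0426)
  A=0.2157, B=-0.2618, C=(l²−L²−A²−y'²−z²)/(2L)=-0.0326
  θ2 = atan2(B,A) + arccos(C/0.3392) = 0.7853
φ3=240.0° → target in arm frame (-0.0040, 0.0782)
  A=0.1540, B=-0.2618, C=(l²−L²−A²−y'²−z²)/(2L)=0.0291
  √(A²+B²)=0.3037;  θ3 = -1.0390+1.4749 ≈ 0.4358

θ₁ = -0.0873, θ₂ = 0.7853, θ₃ = 0.4358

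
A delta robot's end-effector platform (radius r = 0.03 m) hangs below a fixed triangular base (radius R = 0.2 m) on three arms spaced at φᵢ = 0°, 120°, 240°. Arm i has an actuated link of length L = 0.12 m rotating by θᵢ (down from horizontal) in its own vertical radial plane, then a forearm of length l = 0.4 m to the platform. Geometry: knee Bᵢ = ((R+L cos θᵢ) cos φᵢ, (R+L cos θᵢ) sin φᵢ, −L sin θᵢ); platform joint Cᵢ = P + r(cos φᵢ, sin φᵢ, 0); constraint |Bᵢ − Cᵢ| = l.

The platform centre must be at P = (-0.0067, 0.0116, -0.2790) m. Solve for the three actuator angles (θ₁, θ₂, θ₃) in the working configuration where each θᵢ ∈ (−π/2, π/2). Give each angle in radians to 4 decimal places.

θ₁ = 0.0874, θ₂ = -0.0866, θ₃ = 0.0874

rotate P by −φ1: (-0.0067, 0.0116, -0.2790)
  e−x'=0.1767;  (l²−L²−(e−x')²−y'²−z²)/2L = 0.1517
  θ1 = atan2(B,A) + arccos(C/0.3302) = 0.0874
φ2=120.0° → target in arm frame (0.0134, 0.0000)
  A cos θ + B sin θ = C:  0.1566·cos θ + -0.2790·sin θ = 0.1801
  γ=atan2(-0.2790,0.1566)=-1.0593;  ψ=arccos(0.5630)=0.9727;  θ2=γ+ψ≈-0.0866
φ3=240.0° → target in arm frame (-0.0067, -0.0116)
  A cos θ + B sin θ = C:  0.1767·cos θ + -0.2790·sin θ = 0.1517
  √(A²+B²)=0.3302;  θ3 = -1.0062+1.0936 ≈ 0.0874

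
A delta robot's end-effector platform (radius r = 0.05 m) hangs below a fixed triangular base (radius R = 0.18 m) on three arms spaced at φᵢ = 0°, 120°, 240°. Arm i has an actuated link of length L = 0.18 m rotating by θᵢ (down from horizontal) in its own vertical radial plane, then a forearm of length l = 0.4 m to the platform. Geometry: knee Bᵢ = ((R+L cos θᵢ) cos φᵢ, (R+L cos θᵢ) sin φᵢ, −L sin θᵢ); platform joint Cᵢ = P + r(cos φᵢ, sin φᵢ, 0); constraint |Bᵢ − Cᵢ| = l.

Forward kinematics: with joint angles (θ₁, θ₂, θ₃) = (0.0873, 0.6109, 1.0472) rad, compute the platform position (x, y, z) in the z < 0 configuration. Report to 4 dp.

S1 = (0.3093·cos0.0°, 0.3093·sin0.0°, -0.0157) = (0.3093, 0.0000, -0.0157)
φ2=120.0°: virtual centre (-0.1387, 0.2403, -0.1032), radius l
arm 3 at φ=240.0°: (R−r)+L cos θ3 = 0.2200;  S3 = (-0.1100, -0.1905, -0.1559)
eliminate P² terms by subtracting sphere 1 from 2 and 3
[-0.8961 0.4805 -0.1751]·P = -0.0083;  [-0.8386 -0.3811 -0.2804]·P = -0.0232
det = 0.7444;  x = 0.0192+-0.2706z,  y = 0.0186+-0.1402z
quadratic in z: (1.0929)z²+(0.1832)z+(-0.0753)=0, √Δ=0.6021 → z ∈ {-0.3593, 0.1917}; z = -0.3593 (taking z<0)
x = 0.1165, y = 0.0690

(0.1165, 0.0690, -0.3593)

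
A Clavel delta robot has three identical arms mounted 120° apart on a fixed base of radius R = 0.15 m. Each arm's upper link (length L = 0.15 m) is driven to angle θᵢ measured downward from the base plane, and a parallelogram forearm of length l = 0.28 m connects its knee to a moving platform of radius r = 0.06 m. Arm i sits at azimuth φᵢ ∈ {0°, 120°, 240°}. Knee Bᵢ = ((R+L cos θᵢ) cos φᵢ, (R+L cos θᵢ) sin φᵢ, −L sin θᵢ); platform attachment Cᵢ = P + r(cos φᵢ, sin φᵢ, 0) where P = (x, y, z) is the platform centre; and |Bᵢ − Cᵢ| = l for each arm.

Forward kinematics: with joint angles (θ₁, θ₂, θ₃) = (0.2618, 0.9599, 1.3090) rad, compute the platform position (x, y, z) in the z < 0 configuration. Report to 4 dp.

O1 = (0.2349·cos0.0°, 0.2349·sin0.0°, -0.0388) = (0.2349, 0.0000, -0.0388)
φ2=120.0°: virtual centre (-0.0880, 0.1525, -0.1229), radius l
O3 = (0.1288·cos240.0°, 0.1288·sin240.0°, -0.1449) = (-0.0644, -0.1116, -0.1449)
eliminate P² terms by subtracting sphere 1 from 2 and 3
plane₁₂: -0.6458x+0.3049y+-0.1681z = -0.0106
Cramer: x(z) = 0.0251-0.3129z;  y(z) = 0.0183-0.1114z
into |P−O₁|² = l²: 1.1103z² + 0.2049z + -0.0325 = 0;  Δ = 0.1864;  z = -0.2867 or 0.1022 → z<0 root = -0.2867
x = 0.1148, y = 0.0503

(0.1148, 0.0503, -0.2867)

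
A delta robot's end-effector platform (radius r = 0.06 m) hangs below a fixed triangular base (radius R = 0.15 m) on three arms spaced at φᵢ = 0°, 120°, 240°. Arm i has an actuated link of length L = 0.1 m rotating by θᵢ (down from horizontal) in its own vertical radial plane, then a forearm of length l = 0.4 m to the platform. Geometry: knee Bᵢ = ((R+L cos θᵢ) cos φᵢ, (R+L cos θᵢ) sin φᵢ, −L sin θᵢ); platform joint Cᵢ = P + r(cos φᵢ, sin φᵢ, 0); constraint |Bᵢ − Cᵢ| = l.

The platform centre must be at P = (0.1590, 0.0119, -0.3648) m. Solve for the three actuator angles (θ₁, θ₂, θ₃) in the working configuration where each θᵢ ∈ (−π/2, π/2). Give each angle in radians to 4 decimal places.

rotate P by −φ1: (0.1590, 0.0119, -0.3648)
  A cos θ + B sin θ = C:  -0.0690·cos θ + -0.3648·sin θ = 0.0601
  γ=atan2(-0.3648,-0.0690)=-1.7577;  ψ=arccos(0.1619)=1.4082;  θ1=γ+ψ≈-0.3495
rotate P by −φ2: (-0.0692, -0.1436, -0.3648)
  A cos θ + B sin θ = C:  0.1592·cos θ + -0.3648·sin θ = -0.1453
  γ=atan2(-0.3648,0.1592)=-1.1593;  ψ=arccos(-0.3650)=1.9444;  θ2=γ+ψ≈0.7851
rotate P by −φ3: (-0.0898, 0.1317, -0.3648)
  e−x'=0.1798;  (l²−L²−(e−x')²−y'²−z²)/2L = -0.1638
  θ3 = atan2(B,A) + arccos(C/0.4067) = 0.8725

θ₁ = -0.3495, θ₂ = 0.7851, θ₃ = 0.8725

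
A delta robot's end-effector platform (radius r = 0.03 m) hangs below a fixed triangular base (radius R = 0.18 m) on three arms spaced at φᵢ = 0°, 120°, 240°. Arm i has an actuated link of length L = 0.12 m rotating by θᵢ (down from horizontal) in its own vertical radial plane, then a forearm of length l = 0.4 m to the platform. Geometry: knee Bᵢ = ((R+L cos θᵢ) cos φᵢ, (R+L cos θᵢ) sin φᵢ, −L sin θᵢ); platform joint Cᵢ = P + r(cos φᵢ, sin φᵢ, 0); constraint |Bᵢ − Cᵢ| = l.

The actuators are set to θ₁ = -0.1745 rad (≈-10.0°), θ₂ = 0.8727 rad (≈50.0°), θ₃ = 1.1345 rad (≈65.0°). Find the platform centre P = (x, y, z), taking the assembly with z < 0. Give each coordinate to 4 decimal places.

(0.1376, 0.0318, -0.3559)

arm 1 at φ=0.0°: ρ1 = 0.2682;  O1 = (0.2682, 0.0000, 0.0208)
φ2=120.0°: virtual centre (-0.1136, 0.1967, -0.0919), radius l
φ3=240.0°: virtual centre (-0.1004, -0.1738, -0.1088), radius l
|O₂|²−|O₁|² = -0.0123;  |O₃|²−|O₁|² = -0.0202
linear system: -0.7635x+0.3934y = -0.0123−-0.2255z; -0.7371x+-0.3476y = -0.0202−-0.2592z
det = 0.5554;  x = 0.0220+-0.3248z,  y = 0.0115+-0.0570z
quadratic in z: (1.1087)z²+(0.1169)z+(-0.0989)=0, √Δ=0.6724 → z ∈ {-0.3559, 0.2505}; z = -0.3559 (taking z<0)
x = 0.1376, y = 0.0318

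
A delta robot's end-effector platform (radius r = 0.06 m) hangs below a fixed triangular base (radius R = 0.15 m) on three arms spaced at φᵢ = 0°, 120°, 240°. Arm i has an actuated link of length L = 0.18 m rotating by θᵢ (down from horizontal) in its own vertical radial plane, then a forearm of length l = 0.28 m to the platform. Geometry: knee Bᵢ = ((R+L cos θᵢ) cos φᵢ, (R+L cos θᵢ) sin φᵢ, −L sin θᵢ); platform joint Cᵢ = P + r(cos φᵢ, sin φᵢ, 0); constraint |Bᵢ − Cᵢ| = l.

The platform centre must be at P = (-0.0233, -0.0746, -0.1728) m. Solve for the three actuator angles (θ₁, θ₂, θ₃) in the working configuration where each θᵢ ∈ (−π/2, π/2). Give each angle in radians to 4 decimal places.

rotate P by −φ1: (-0.0233, -0.0746, -0.1728)
  A=0.1133, B=-0.1728, C=(l²−L²−A²−y'²−z²)/(2L)=-0.0063
  √(A²+B²)=0.2066;  θ1 = -0.9904+1.6012 ≈ 0.6108
arm 2 (φ=120.0°): x'=-0.0530, y'=0.0575
  A=0.1430, B=-0.1728, C=(l²−L²−A²−y'²−z²)/(2L)=-0.0211
  θ2 = atan2(B,A) + arccos(C/0.2243) = 0.7854
rotate P by −φ3: (0.0763, 0.0171, -0.1728)
  e−x'=0.0137;  (l²−L²−(e−x')²−y'²−z²)/2L = 0.0435
  θ3 = atan2(B,A) + arccos(C/0.1733) = -0.1743

θ₁ = 0.6108, θ₂ = 0.7854, θ₃ = -0.1743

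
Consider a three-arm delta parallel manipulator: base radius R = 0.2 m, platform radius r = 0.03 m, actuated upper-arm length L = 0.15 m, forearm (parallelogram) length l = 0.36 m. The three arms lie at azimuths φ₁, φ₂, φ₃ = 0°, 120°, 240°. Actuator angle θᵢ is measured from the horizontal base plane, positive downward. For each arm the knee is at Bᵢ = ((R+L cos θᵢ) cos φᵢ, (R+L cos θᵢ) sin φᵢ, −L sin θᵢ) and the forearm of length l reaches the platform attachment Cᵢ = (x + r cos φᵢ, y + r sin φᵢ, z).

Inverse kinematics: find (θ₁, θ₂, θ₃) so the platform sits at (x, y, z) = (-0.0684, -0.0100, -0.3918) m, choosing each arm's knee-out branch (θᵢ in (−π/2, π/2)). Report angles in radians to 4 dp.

θ₁ = 1.3963, θ₂ = 0.9597, θ₃ = 0.8726

arm 1 (φ=0.0°): x'=-0.0684, y'=-0.0100
  e−x'=0.2384;  (l²−L²−(e−x')²−y'²−z²)/2L = -0.3445
  θ1 = atan2(B,A) + arccos(C/0.4586) = 1.3963
arm 2 (φ=120.0°): x'=0.0255, y'=0.0642
  A=0.1445, B=-0.3918, C=(l²−L²−A²−y'²−z²)/(2L)=-0.2380
  γ=atan2(-0.3918,0.1445)=-1.2176;  ψ=arccos(-0.5700)=2.1773;  θ2=γ+ψ≈0.9597
rotate P by −φ3: (0.0429, -0.0542, -0.3918)
  A cos θ + B sin θ = C:  0.1271·cos θ + -0.3918·sin θ = -0.2184
  θ3 = atan2(B,A) + arccos(C/0.4119) = 0.8726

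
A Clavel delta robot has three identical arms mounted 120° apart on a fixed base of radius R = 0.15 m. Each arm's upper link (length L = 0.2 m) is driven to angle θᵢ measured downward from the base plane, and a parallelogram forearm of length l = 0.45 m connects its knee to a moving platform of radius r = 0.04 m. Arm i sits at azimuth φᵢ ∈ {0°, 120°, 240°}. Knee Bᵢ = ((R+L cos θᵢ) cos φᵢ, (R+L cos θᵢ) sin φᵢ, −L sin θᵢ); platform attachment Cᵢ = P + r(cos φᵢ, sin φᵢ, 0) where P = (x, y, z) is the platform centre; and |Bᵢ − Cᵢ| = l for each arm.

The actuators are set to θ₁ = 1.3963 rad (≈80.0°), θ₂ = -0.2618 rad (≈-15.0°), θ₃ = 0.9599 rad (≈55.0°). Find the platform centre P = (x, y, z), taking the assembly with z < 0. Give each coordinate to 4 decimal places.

(-0.2214, 0.1816, -0.3854)

φ1=0.0°: virtual centre (0.1447, 0.0000, -0.1970), radius l
centre 2 = (0.3032·cos120.0°, 0.3032·sin120.0°, 0.0518) = (-0.1516, 0.2626, 0.0518)
arm 3 at φ=240.0°: (R−r)+L cos θ3 = 0.2247;  centre 3 = (-0.1124, -0.1946, -0.1638)
eliminate P² terms by subtracting sphere 1 from 2 and 3
plane₁₂: -0.5926x+0.5251y+0.4975z = 0.0349
Cramer: x(z) = -0.0456+0.4562z;  y(z) = 0.0150-0.4324z
quadratic in z: (1.3951)z²+(0.2074)z+(-0.1273)=0, √Δ=0.8679 → z ∈ {-0.3854, 0.2367}; z = -0.3854 (taking z<0)
x = -0.2214, y = 0.1816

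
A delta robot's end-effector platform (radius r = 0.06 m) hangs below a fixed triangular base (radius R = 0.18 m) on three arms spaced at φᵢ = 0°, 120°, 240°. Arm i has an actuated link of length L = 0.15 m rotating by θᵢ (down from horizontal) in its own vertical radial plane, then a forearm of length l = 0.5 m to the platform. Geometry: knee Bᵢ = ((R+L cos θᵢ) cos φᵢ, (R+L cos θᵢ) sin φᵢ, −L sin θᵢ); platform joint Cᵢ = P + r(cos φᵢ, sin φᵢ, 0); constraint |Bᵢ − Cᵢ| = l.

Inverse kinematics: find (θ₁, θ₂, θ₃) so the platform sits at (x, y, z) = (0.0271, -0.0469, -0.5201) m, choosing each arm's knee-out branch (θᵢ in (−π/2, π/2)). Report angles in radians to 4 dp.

θ₁ = 0.5233, θ₂ = 0.7851, θ₃ = 0.5234

φ1=0.0° → target in arm frame (0.0271, -0.0469)
  A cos θ + B sin θ = C:  0.0929·cos θ + -0.5201·sin θ = -0.1794
  γ=atan2(-0.5201,0.0929)=-1.3940;  ψ=arccos(-0.3396)=1.9173;  θ1=γ+ψ≈0.5233
rotate P by −φ2: (-0.0542, 0.0000, -0.5201)
  A=0.1742, B=-0.5201, C=(l²−L²−A²−y'²−z²)/(2L)=-0.2445
  √(A²+B²)=0.5485;  θ2 = -1.2477+2.0328 ≈ 0.7851
arm 3 (φ=240.0°): x'=0.0271, y'=0.0469
  A=0.0929, B=-0.5201, C=(l²−L²−A²−y'²−z²)/(2L)=-0.1795
  √(A²+B²)=0.5283;  θ3 = -1.3940+1.9174 ≈ 0.5234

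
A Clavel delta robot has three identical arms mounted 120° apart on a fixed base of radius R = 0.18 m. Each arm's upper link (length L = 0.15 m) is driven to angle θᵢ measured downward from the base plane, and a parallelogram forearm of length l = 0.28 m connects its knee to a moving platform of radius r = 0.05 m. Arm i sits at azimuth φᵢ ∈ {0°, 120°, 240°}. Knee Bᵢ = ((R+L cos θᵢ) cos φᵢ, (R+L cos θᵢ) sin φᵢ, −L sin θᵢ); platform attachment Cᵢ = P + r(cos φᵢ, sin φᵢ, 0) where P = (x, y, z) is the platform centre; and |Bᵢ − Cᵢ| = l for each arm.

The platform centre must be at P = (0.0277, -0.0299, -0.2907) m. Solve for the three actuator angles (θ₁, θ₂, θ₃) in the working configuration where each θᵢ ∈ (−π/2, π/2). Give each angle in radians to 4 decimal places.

θ₁ = 0.7854, θ₂ = 1.1343, θ₃ = 0.8724

rotate P by −φ1: (0.0277, -0.0299, -0.2907)
  A cos θ + B sin θ = C:  0.1023·cos θ + -0.2907·sin θ = -0.1332
  √(A²+B²)=0.3082;  θ1 = -1.2324+2.0178 ≈ 0.7854
φ2=120.0° → target in arm frame (-0.0397, -0.0090)
  e−x'=0.1697;  (l²−L²−(e−x')²−y'²−z²)/2L = -0.1917
  θ2 = atan2(B,A) + arccos(C/0.3366) = 1.1343
arm 3 (φ=240.0°): x'=0.0120, y'=0.0389
  A cos θ + B sin θ = C:  0.1180·cos θ + -0.2907·sin θ = -0.1468
  θ3 = atan2(B,A) + arccos(C/0.3137) = 0.8724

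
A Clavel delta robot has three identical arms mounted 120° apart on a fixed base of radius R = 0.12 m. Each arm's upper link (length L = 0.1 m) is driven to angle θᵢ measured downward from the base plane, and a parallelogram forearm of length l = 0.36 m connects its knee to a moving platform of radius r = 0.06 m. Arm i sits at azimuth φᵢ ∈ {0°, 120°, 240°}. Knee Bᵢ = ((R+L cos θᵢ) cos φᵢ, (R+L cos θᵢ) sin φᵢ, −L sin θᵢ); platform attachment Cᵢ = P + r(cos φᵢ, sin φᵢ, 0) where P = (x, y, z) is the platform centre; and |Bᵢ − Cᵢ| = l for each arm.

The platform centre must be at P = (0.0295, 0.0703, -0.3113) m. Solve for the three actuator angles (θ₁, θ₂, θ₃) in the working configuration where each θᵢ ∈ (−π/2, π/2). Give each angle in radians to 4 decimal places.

θ₁ = -0.1746, θ₂ = -0.2622, θ₃ = 0.3489

arm 1 (φ=0.0°): x'=0.0295, y'=0.0703
  e−x'=0.0305;  (l²−L²−(e−x')²−y'²−z²)/2L = 0.0841
  √(A²+B²)=0.3128;  θ1 = -1.4731+1.2986 ≈ -0.1746
arm 2 (φ=120.0°): x'=0.0461, y'=-0.0607
  e−x'=0.0139;  (l²−L²−(e−x')²−y'²−z²)/2L = 0.0941
  γ=atan2(-0.3113,0.0139)=-1.5263;  ψ=arccos(0.3019)=1.2641;  θ2=γ+ψ≈-0.2622
φ3=240.0° → target in arm frame (-0.0756, -0.0096)
  A=0.1356, B=-0.3113, C=(l²−L²−A²−y'²−z²)/(2L)=0.0210
  √(A²+B²)=0.3396;  θ3 = -1.1599+1.5089 ≈ 0.3489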